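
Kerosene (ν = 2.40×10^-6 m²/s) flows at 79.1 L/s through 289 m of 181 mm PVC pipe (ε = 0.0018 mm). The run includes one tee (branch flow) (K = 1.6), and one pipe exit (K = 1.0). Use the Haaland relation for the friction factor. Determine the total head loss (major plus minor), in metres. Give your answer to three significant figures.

V = 4Q/(πD²) = 3.074 m/s; V²/2g = 0.4817 m
Re = 2.32×10^5, ε/D = 9.94×10^-6 → f = 0.01513 (Haaland)
Major: h_f = f(L/D)·V²/2g = 0.01513·1597·0.4817 = 11.63 m
Minor: ΣK = 2.60; h_m = ΣK·V²/2g = 1.252 m
Total H_L = 11.63 + 1.252 = 12.89 m

H_L ≈ 12.9 m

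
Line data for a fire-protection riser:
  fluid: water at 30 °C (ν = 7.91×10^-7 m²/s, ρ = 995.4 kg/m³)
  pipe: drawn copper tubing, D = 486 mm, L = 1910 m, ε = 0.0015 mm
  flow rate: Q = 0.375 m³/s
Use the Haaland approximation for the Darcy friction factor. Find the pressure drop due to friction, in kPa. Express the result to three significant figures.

Δp ≈ 89.8 kPa

V = 4Q/(πD²) = 4·0.375/(π·0.486²) = 2.021 m/s
Re = VD/ν = 2.021·0.486/7.91×10^-7 = 1.24×10^6 → turbulent
ε/D = 0.0015/486 = 3.09×10^-6
Haaland: f = 0.01123
h_f = f(L/D)V²/(2g) = 0.01123·(1910/0.486)·2.021²/(2·9.81) = 9.196 m
Δp = ρg·h_f = 995.4·9.81·9.196 = 89.79 kPa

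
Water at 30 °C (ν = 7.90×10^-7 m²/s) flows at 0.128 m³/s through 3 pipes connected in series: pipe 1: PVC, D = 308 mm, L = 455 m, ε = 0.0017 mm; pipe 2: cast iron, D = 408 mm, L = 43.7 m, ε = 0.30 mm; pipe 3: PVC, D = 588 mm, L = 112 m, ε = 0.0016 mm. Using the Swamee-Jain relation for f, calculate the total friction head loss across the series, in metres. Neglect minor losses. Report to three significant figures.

Pipe 1: V = 1.718 m/s, Re = 6.70×10^5, ε/D = 5.52×10^-6, f = 0.01254, h_1 = f(L/D)V²/2g = 2.787 m
Pipe 2: V = 0.9790 m/s, Re = 5.06×10^5, ε/D = 7.35×10^-4, f = 0.01910, h_2 = f(L/D)V²/2g = 0.09993 m
Pipe 3: V = 0.4714 m/s, Re = 3.51×10^5, ε/D = 2.72×10^-6, f = 0.01400, h_3 = f(L/D)V²/2g = 0.03019 m
Series → Q common, losses add: H = Σh = 2.917 m

H ≈ 2.92 m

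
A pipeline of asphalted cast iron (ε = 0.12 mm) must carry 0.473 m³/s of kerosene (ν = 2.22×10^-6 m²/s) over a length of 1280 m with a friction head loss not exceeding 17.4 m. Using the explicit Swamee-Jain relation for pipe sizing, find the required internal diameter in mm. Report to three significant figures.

Swamee-Jain (Type III): D = 0.66·[ε^1.25·(LQ²/(gh_f))^4.75 + ν·Q^9.4·(L/(gh_f))^5.2]^0.04
LQ²/(gh_f) = 1.678; L/(gh_f) = 7.499
Term 1 = ε^1.25·(…)^4.75 = 1.47×10^-4; Term 2 = ν·Q^9.4·(…)^5.2 = 6.92×10^-5
D = 0.66·(1.47×10^-4 + 6.92×10^-5)^0.04 = 0.4709 m = 471 mm
Check: V = 2.72 m/s, Re = 5.76×10^5, f = 0.01584, h_f = 16.2 m ≈ 17.4 m ✓

D ≈ 471 mm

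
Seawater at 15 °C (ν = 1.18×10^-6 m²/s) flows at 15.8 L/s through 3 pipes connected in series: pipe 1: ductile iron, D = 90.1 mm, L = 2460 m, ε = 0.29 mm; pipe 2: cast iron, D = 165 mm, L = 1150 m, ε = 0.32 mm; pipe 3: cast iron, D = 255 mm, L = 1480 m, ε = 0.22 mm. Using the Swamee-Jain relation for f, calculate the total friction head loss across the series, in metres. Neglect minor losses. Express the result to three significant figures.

Pipe 1: V = 2.478 m/s, Re = 1.89×10^5, ε/D = 0.00322, f = 0.02755, h_1 = f(L/D)V²/2g = 235.5 m
Pipe 2: V = 0.7389 m/s, Re = 1.03×10^5, ε/D = 0.00194, f = 0.02512, h_2 = f(L/D)V²/2g = 4.873 m
Pipe 3: V = 0.3094 m/s, Re = 6.69×10^4, ε/D = 8.63×10^-4, f = 0.02287, h_3 = f(L/D)V²/2g = 0.6475 m
Series → Q common, losses add: H = Σh = 241.0 m

H ≈ 241 m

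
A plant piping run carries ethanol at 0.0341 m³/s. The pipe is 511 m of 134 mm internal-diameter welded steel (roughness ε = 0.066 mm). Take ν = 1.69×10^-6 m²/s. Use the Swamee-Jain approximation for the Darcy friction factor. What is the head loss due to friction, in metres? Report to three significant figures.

V = 4Q/(πD²) = 4·0.0341/(π·0.134²) = 2.418 m/s
Re = VD/ν = 2.418·0.134/1.69×10^-6 = 1.92×10^5 → turbulent
ε/D = 0.066/134 = 4.93×10^-4
Swamee-Jain: f = 0.01897
h_f = f(L/D)V²/(2g) = 0.01897·(511/0.134)·2.418²/(2·9.81) = 21.55 m

h_f ≈ 21.6 m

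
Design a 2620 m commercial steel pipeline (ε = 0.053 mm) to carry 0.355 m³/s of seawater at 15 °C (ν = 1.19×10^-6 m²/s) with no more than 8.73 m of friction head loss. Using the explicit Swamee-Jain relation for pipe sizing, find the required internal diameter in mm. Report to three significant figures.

Swamee-Jain (Type III): D = 0.66·[ε^1.25·(LQ²/(gh_f))^4.75 + ν·Q^9.4·(L/(gh_f))^5.2]^0.04
LQ²/(gh_f) = 3.855; L/(gh_f) = 30.59
Term 1 = ε^1.25·(…)^4.75 = 0.00275; Term 2 = ν·Q^9.4·(…)^5.2 = 0.00374
D = 0.66·(0.00275 + 0.00374)^0.04 = 0.5396 m = 540 mm
Check: V = 1.55 m/s, Re = 7.04×10^5, f = 0.01392, h_f = 8.31 m ≈ 8.73 m ✓

D ≈ 540 mm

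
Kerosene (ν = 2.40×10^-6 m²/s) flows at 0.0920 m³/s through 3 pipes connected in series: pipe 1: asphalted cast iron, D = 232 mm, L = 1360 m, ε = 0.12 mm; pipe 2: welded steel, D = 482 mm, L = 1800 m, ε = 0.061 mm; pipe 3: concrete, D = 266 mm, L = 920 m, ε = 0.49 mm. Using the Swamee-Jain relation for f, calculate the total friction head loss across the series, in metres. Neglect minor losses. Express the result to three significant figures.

Pipe 1: V = 2.176 m/s, Re = 2.10×10^5, ε/D = 5.17×10^-4, f = 0.01894, h_1 = f(L/D)V²/2g = 26.80 m
Pipe 2: V = 0.5042 m/s, Re = 1.01×10^5, ε/D = 1.27×10^-4, f = 0.01856, h_2 = f(L/D)V²/2g = 0.8980 m
Pipe 3: V = 1.656 m/s, Re = 1.83×10^5, ε/D = 0.00184, f = 0.02412, h_3 = f(L/D)V²/2g = 11.65 m
Series → Q common, losses add: H = Σh = 39.35 m

H ≈ 39.4 m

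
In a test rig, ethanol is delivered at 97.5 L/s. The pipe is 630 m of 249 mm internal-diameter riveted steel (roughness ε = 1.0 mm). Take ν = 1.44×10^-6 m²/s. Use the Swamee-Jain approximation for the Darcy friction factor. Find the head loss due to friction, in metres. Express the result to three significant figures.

V = 4Q/(πD²) = 4·0.0975/(π·0.249²) = 2.002 m/s
Re = VD/ν = 2.002·0.249/1.44×10^-6 = 3.46×10^5 → turbulent
ε/D = 1.0/249 = 0.00402
Swamee-Jain: f = 0.02890
h_f = f(L/D)V²/(2g) = 0.02890·(630/0.249)·2.002²/(2·9.81) = 14.94 m

h_f ≈ 14.9 m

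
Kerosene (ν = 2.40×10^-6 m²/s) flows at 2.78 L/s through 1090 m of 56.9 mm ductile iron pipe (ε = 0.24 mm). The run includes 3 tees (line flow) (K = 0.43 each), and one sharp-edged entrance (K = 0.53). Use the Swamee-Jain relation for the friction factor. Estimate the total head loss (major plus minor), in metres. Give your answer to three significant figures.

V = 4Q/(πD²) = 1.093 m/s; V²/2g = 0.06092 m
Re = 2.59×10^4, ε/D = 0.00422 → f = 0.03290 (Swamee-Jain)
Major: h_f = f(L/D)·V²/2g = 0.03290·19156·0.06092 = 38.40 m
Minor: ΣK = 1.82; h_m = ΣK·V²/2g = 0.1109 m
Total H_L = 38.40 + 0.1109 = 38.51 m

H_L ≈ 38.5 m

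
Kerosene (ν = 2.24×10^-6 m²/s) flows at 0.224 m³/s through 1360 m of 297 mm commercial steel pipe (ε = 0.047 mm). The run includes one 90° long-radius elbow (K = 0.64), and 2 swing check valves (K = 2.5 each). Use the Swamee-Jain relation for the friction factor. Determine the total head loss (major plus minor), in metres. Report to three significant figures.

V = 4Q/(πD²) = 3.233 m/s; V²/2g = 0.5328 m
Re = 4.29×10^5, ε/D = 1.58×10^-4 → f = 0.01534 (Swamee-Jain)
Major: h_f = f(L/D)·V²/2g = 0.01534·4579·0.5328 = 37.42 m
Minor: ΣK = 5.64; h_m = ΣK·V²/2g = 3.005 m
Total H_L = 37.42 + 3.005 = 40.43 m

H_L ≈ 40.4 m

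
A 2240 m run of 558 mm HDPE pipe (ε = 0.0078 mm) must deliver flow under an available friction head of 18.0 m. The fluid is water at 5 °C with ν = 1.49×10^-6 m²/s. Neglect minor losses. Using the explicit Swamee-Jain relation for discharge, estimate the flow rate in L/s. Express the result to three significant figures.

Q ≈ 664 L/s

Swamee-Jain (Type II): Q = -0.965·√(gD⁵h_f/L)·ln[ε/(3.7D) + √(3.17ν²L/(gD³h_f))]
√(gD⁵h_f/L) = √(9.81·0.558⁵·18.0/2240) = 0.06530
ε/(3.7D) = 3.78×10^-6; √(3.17ν²L/(gD³h_f)) = 2.27×10^-5
Q = -0.965·0.06530·ln(2.645×10^-5) = 0.6642 m³/s
Check: V = 2.72 m/s, Re = 1.02×10^6, f = 0.01192, h_f = 18.0 m ≈ 18.0 m ✓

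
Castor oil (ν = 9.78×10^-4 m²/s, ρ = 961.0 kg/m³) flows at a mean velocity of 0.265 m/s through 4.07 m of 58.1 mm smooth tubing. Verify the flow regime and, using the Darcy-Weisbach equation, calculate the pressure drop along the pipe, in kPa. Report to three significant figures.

Re = VD/ν = 0.265·0.05810/9.78×10^-4 = 15.7 → laminar (Re < 2300)
f = 64/Re = 4.065
h_f = f(L/D)V²/(2g) = 4.065·(4.07/0.05810)·0.265²/(2·9.81) = 1.019 m
Δp = ρg·h_f = 961.0·9.81·1.019 = 9.609 kPa

Δp ≈ 9.61 kPa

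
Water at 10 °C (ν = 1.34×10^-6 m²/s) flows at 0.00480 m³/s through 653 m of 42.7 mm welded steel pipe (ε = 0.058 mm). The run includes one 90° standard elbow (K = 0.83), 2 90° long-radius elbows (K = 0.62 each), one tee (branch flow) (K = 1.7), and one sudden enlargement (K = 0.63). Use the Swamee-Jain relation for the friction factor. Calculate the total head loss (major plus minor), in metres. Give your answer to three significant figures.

H_L ≈ 207 m

V = 4Q/(πD²) = 3.352 m/s; V²/2g = 0.5727 m
Re = 1.07×10^5, ε/D = 0.00136 → f = 0.02339 (Swamee-Jain)
Major: h_f = f(L/D)·V²/2g = 0.02339·15293·0.5727 = 204.9 m
Minor: ΣK = 4.40; h_m = ΣK·V²/2g = 2.520 m
Total H_L = 204.9 + 2.520 = 207.4 m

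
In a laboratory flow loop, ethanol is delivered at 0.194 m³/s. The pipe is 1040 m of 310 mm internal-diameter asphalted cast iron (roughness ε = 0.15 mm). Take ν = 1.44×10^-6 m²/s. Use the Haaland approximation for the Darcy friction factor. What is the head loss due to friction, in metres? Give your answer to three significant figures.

V = 4Q/(πD²) = 4·0.194/(π·0.310²) = 2.570 m/s
Re = VD/ν = 2.570·0.310/1.44×10^-6 = 5.53×10^5 → turbulent
ε/D = 0.15/310 = 4.84×10^-4
Haaland: f = 0.01740
h_f = f(L/D)V²/(2g) = 0.01740·(1040/0.310)·2.570²/(2·9.81) = 19.65 m

h_f ≈ 19.7 m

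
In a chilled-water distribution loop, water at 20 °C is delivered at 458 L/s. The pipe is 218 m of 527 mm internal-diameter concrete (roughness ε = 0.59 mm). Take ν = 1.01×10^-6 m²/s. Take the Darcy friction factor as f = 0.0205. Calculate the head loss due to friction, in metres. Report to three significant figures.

h_f ≈ 1.91 m

V = 4Q/(πD²) = 4·0.458/(π·0.527²) = 2.100 m/s
h_f = f(L/D)V²/(2g) = 0.02050·(218/0.527)·2.100²/(2·9.81) = 1.906 m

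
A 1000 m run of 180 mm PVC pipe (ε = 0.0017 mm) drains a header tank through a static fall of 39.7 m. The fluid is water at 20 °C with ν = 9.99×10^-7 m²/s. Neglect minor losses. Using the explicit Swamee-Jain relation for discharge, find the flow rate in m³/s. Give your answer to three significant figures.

Swamee-Jain (Type II): Q = -0.965·√(gD⁵h_f/L)·ln[ε/(3.7D) + √(3.17ν²L/(gD³h_f))]
√(gD⁵h_f/L) = √(9.81·0.180⁵·39.7/1000) = 0.008578
ε/(3.7D) = 2.55×10^-6; √(3.17ν²L/(gD³h_f)) = 3.73×10^-5
Q = -0.965·0.008578·ln(3.987×10^-5) = 0.08386 m³/s
Check: V = 3.30 m/s, Re = 5.94×10^5, f = 0.01287, h_f = 39.6 m ≈ 39.7 m ✓

Q ≈ 0.0839 m³/s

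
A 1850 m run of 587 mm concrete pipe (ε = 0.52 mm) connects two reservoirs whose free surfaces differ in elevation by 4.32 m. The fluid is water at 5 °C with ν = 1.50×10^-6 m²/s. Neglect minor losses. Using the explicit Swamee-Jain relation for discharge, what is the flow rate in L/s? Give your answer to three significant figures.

Swamee-Jain (Type II): Q = -0.965·√(gD⁵h_f/L)·ln[ε/(3.7D) + √(3.17ν²L/(gD³h_f))]
√(gD⁵h_f/L) = √(9.81·0.587⁵·4.32/1850) = 0.03996
ε/(3.7D) = 2.39×10^-4; √(3.17ν²L/(gD³h_f)) = 3.92×10^-5
Q = -0.965·0.03996·ln(2.787×10^-4) = 0.3156 m³/s
Check: V = 1.17 m/s, Re = 4.56×10^5, f = 0.01990, h_f = 4.35 m ≈ 4.32 m ✓

Q ≈ 316 L/s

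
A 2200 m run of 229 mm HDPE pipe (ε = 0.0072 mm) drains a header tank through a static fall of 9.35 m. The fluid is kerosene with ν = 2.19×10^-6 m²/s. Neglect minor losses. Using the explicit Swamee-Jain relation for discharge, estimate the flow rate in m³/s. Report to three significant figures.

Swamee-Jain (Type II): Q = -0.965·√(gD⁵h_f/L)·ln[ε/(3.7D) + √(3.17ν²L/(gD³h_f))]
√(gD⁵h_f/L) = √(9.81·0.229⁵·9.35/2200) = 0.005124
ε/(3.7D) = 8.50×10^-6; √(3.17ν²L/(gD³h_f)) = 1.74×10^-4
Q = -0.965·0.005124·ln(1.828×10^-4) = 0.04256 m³/s
Check: V = 1.03 m/s, Re = 1.08×10^5, f = 0.01778, h_f = 9.30 m ≈ 9.35 m ✓

Q ≈ 0.0426 m³/s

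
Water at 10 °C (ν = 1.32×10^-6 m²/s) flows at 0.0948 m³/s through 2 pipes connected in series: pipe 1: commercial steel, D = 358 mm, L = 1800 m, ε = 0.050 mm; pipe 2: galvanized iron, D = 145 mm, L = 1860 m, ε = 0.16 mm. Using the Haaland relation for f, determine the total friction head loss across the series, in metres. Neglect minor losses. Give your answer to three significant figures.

Pipe 1: V = 0.9418 m/s, Re = 2.55×10^5, ε/D = 1.40×10^-4, f = 0.01590, h_1 = f(L/D)V²/2g = 3.615 m
Pipe 2: V = 5.741 m/s, Re = 6.31×10^5, ε/D = 0.00110, f = 0.02054, h_2 = f(L/D)V²/2g = 442.7 m
Series → Q common, losses add: H = Σh = 446.3 m

H ≈ 446 m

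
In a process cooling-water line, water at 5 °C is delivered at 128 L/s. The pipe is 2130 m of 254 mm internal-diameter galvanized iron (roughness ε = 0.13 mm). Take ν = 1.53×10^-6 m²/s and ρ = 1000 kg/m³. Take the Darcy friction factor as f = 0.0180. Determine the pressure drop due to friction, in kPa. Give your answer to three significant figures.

Δp ≈ 482 kPa

V = 4Q/(πD²) = 4·0.128/(π·0.254²) = 2.526 m/s
h_f = f(L/D)V²/(2g) = 0.01800·(2130/0.254)·2.526²/(2·9.81) = 49.09 m
Δp = ρg·h_f = 1000·9.81·49.09 = 481.6 kPa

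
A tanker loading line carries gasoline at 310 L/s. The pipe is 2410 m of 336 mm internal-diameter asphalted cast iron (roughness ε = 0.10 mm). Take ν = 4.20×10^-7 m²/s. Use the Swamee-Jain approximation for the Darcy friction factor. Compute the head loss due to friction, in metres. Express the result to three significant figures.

h_f ≈ 68.2 m

V = 4Q/(πD²) = 4·0.310/(π·0.336²) = 3.496 m/s
Re = VD/ν = 3.496·0.336/4.20×10^-7 = 2.80×10^6 → turbulent
ε/D = 0.10/336 = 2.98×10^-4
Swamee-Jain: f = 0.01526
h_f = f(L/D)V²/(2g) = 0.01526·(2410/0.336)·3.496²/(2·9.81) = 68.17 m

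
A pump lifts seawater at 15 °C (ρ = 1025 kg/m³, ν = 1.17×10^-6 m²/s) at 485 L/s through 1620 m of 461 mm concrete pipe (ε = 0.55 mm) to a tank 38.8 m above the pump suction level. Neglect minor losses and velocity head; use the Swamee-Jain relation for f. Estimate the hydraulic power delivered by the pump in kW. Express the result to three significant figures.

P_hyd ≈ 343 kW

V = 4Q/(πD²) = 2.906 m/s; Re = 1.14×10^6; ε/D = 0.00119; f = 0.02082
h_f = f(L/D)V²/2g = 31.49 m
Total head H = z + h_f = 38.8 + 31.49 = 70.29 m
P_hyd = ρgQH = 1025·9.81·0.485·70.29 = 342.8 kW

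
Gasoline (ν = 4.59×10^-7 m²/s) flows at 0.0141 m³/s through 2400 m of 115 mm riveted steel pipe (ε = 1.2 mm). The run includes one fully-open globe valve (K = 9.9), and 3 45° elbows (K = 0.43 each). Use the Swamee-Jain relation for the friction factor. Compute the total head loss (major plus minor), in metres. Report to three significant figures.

H_L ≈ 77.0 m

V = 4Q/(πD²) = 1.357 m/s; V²/2g = 0.09392 m
Re = 3.40×10^5, ε/D = 0.0104 → f = 0.03873 (Swamee-Jain)
Major: h_f = f(L/D)·V²/2g = 0.03873·20870·0.09392 = 75.92 m
Minor: ΣK = 11.2; h_m = ΣK·V²/2g = 1.051 m
Total H_L = 75.92 + 1.051 = 76.97 m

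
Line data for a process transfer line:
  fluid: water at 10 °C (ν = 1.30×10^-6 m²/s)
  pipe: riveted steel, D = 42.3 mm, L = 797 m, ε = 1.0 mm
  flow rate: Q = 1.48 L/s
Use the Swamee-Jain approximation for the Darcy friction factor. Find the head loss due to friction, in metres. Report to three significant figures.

V = 4Q/(πD²) = 4·0.00148/(π·0.0423²) = 1.053 m/s
Re = VD/ν = 1.053·0.0423/1.30×10^-6 = 3.43×10^4 → turbulent
ε/D = 1.0/42.3 = 0.0236
Swamee-Jain: f = 0.05342
h_f = f(L/D)V²/(2g) = 0.05342·(797/0.0423)·1.053²/(2·9.81) = 56.90 m

h_f ≈ 56.9 m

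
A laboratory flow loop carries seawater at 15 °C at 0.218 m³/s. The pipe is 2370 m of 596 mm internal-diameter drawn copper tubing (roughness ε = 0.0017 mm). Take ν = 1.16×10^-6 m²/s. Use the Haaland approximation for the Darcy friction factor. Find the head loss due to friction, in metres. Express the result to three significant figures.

h_f ≈ 1.69 m

V = 4Q/(πD²) = 4·0.218/(π·0.596²) = 0.7814 m/s
Re = VD/ν = 0.7814·0.596/1.16×10^-6 = 4.01×10^5 → turbulent
ε/D = 0.0017/596 = 2.85×10^-6
Haaland: f = 0.01362
h_f = f(L/D)V²/(2g) = 0.01362·(2370/0.596)·0.7814²/(2·9.81) = 1.685 m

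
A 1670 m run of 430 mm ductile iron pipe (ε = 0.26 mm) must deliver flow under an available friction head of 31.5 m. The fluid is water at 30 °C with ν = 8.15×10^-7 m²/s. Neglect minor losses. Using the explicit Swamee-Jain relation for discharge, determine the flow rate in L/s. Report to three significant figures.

Swamee-Jain (Type II): Q = -0.965·√(gD⁵h_f/L)·ln[ε/(3.7D) + √(3.17ν²L/(gD³h_f))]
√(gD⁵h_f/L) = √(9.81·0.430⁵·31.5/1670) = 0.05216
ε/(3.7D) = 1.63×10^-4; √(3.17ν²L/(gD³h_f)) = 1.20×10^-5
Q = -0.965·0.05216·ln(1.754×10^-4) = 0.4353 m³/s
Check: V = 3.00 m/s, Re = 1.58×10^6, f = 0.01779, h_f = 31.6 m ≈ 31.5 m ✓

Q ≈ 435 L/s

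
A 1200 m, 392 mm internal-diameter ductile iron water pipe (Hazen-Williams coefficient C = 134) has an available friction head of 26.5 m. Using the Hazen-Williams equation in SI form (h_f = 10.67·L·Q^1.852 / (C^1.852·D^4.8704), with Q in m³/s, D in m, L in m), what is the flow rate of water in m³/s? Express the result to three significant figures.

Rearranging: Q = [h_f·C^1.852·D^4.8704 / (10.67·L)]^(1/1.852)
Q = [26.5·134^1.852·0.392^4.8704 / (10.67·1200)]^0.540 = 0.4057 m³/s

Q ≈ 0.406 m³/s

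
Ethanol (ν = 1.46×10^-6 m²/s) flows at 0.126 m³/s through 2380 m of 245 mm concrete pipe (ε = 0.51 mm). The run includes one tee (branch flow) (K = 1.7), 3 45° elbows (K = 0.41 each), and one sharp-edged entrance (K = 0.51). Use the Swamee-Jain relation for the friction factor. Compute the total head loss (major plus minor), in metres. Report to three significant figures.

H_L ≈ 86.8 m

V = 4Q/(πD²) = 2.673 m/s; V²/2g = 0.3641 m
Re = 4.48×10^5, ε/D = 0.00208 → f = 0.02419 (Swamee-Jain)
Major: h_f = f(L/D)·V²/2g = 0.02419·9714·0.3641 = 85.55 m
Minor: ΣK = 3.44; h_m = ΣK·V²/2g = 1.252 m
Total H_L = 85.55 + 1.252 = 86.80 m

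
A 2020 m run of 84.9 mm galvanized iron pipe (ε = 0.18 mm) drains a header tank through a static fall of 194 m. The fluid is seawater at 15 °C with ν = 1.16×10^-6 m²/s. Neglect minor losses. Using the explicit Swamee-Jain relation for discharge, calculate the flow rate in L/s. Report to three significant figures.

Q ≈ 14.4 L/s

Swamee-Jain (Type II): Q = -0.965·√(gD⁵h_f/L)·ln[ε/(3.7D) + √(3.17ν²L/(gD³h_f))]
√(gD⁵h_f/L) = √(9.81·0.0849⁵·194/2020) = 0.002039
ε/(3.7D) = 5.73×10^-4; √(3.17ν²L/(gD³h_f)) = 8.60×10^-5
Q = -0.965·0.002039·ln(6.590×10^-4) = 0.01441 m³/s
Check: V = 2.55 m/s, Re = 1.86×10^5, f = 0.02488, h_f = 196 m ≈ 194 m ✓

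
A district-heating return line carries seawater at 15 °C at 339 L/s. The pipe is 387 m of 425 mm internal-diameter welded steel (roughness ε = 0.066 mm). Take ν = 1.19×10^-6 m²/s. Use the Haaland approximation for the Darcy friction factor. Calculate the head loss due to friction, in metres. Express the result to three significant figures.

h_f ≈ 3.77 m

V = 4Q/(πD²) = 4·0.339/(π·0.425²) = 2.390 m/s
Re = VD/ν = 2.390·0.425/1.19×10^-6 = 8.53×10^5 → turbulent
ε/D = 0.066/425 = 1.55×10^-4
Haaland: f = 0.01422
h_f = f(L/D)V²/(2g) = 0.01422·(387/0.425)·2.390²/(2·9.81) = 3.769 m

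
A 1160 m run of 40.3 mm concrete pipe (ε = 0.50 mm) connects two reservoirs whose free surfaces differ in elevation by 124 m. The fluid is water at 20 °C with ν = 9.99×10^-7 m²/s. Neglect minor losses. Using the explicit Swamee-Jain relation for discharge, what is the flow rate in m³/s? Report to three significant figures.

Q ≈ 0.00182 m³/s

Swamee-Jain (Type II): Q = -0.965·√(gD⁵h_f/L)·ln[ε/(3.7D) + √(3.17ν²L/(gD³h_f))]
√(gD⁵h_f/L) = √(9.81·0.0403⁵·124/1160) = 3.339×10^-4
ε/(3.7D) = 0.00335; √(3.17ν²L/(gD³h_f)) = 2.15×10^-4
Q = -0.965·3.339×10^-4·ln(0.003568) = 0.001816 m³/s
Check: V = 1.42 m/s, Re = 5.74×10^4, f = 0.04208, h_f = 125 m ≈ 124 m ✓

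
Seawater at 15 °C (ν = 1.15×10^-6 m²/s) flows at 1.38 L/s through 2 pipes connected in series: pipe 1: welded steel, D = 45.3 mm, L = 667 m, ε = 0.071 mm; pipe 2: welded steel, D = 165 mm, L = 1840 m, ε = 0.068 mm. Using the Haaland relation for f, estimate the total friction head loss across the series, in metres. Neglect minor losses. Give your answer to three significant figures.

Pipe 1: V = 0.8562 m/s, Re = 3.37×10^4, ε/D = 0.00157, f = 0.02647, h_1 = f(L/D)V²/2g = 14.56 m
Pipe 2: V = 0.06454 m/s, Re = 9260, ε/D = 4.12×10^-4, f = 0.03202, h_2 = f(L/D)V²/2g = 0.07581 m
Series → Q common, losses add: H = Σh = 14.64 m

H ≈ 14.6 m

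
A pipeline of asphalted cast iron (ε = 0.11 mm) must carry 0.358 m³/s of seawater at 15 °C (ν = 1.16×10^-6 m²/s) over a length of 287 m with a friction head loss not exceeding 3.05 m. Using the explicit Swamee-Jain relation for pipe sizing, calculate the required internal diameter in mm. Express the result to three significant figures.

D ≈ 440 mm

Swamee-Jain (Type III): D = 0.66·[ε^1.25·(LQ²/(gh_f))^4.75 + ν·Q^9.4·(L/(gh_f))^5.2]^0.04
LQ²/(gh_f) = 1.229; L/(gh_f) = 9.592
Term 1 = ε^1.25·(…)^4.75 = 3.00×10^-5; Term 2 = ν·Q^9.4·(…)^5.2 = 9.48×10^-6
D = 0.66·(3.00×10^-5 + 9.48×10^-6)^0.04 = 0.4400 m = 440 mm
Check: V = 2.35 m/s, Re = 8.93×10^5, f = 0.01538, h_f = 2.83 m ≈ 3.05 m ✓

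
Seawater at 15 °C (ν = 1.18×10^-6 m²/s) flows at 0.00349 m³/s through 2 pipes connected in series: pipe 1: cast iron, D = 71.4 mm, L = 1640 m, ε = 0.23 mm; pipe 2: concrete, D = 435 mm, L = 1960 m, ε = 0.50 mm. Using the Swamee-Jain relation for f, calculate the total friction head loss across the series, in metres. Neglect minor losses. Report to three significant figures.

H ≈ 26.0 m

Pipe 1: V = 0.8716 m/s, Re = 5.27×10^4, ε/D = 0.00322, f = 0.02926, h_1 = f(L/D)V²/2g = 26.02 m
Pipe 2: V = 0.02348 m/s, Re = 8660, ε/D = 0.00115, f = 0.03405, h_2 = f(L/D)V²/2g = 0.004313 m
Series → Q common, losses add: H = Σh = 26.03 m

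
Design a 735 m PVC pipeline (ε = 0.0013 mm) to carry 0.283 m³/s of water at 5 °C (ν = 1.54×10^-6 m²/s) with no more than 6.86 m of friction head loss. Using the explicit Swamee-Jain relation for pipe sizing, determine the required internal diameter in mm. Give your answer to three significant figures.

D ≈ 395 mm

Swamee-Jain (Type III): D = 0.66·[ε^1.25·(LQ²/(gh_f))^4.75 + ν·Q^9.4·(L/(gh_f))^5.2]^0.04
LQ²/(gh_f) = 0.8747; L/(gh_f) = 10.92
Term 1 = ε^1.25·(…)^4.75 = 2.32×10^-8; Term 2 = ν·Q^9.4·(…)^5.2 = 2.71×10^-6
D = 0.66·(2.32×10^-8 + 2.71×10^-6)^0.04 = 0.3954 m = 395 mm
Check: V = 2.30 m/s, Re = 5.92×10^5, f = 0.01276, h_f = 6.42 m ≈ 6.86 m ✓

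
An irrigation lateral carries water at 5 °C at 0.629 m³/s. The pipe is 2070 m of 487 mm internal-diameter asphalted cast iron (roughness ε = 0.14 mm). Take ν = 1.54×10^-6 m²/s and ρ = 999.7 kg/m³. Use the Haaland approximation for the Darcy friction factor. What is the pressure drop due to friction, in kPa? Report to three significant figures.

V = 4Q/(πD²) = 4·0.629/(π·0.487²) = 3.377 m/s
Re = VD/ν = 3.377·0.487/1.54×10^-6 = 1.07×10^6 → turbulent
ε/D = 0.14/487 = 2.87×10^-4
Haaland: f = 0.01545
h_f = f(L/D)V²/(2g) = 0.01545·(2070/0.487)·3.377²/(2·9.81) = 38.16 m
Δp = ρg·h_f = 999.7·9.81·38.16 = 374.3 kPa

Δp ≈ 374 kPa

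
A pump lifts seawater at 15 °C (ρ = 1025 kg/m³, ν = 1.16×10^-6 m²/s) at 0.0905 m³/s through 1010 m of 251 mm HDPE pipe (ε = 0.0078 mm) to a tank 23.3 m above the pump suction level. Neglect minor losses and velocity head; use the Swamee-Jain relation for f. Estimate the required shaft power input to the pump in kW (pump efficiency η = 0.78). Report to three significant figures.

V = 4Q/(πD²) = 1.829 m/s; Re = 3.96×10^5; ε/D = 3.11×10^-5; f = 0.01408
h_f = f(L/D)V²/2g = 9.657 m
Total head H = z + h_f = 23.3 + 9.657 = 32.96 m
P_hyd = ρgQH = 1025·9.81·0.0905·32.96 = 29.99 kW
P_shaft = P_hyd/η = 29.99/0.78 = 38.45 kW

P_shaft ≈ 38.4 kW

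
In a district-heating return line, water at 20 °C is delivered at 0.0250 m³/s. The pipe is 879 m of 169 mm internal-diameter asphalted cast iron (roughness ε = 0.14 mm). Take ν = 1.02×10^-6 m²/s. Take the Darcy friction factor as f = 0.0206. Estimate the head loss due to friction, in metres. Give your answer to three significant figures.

h_f ≈ 6.78 m

V = 4Q/(πD²) = 4·0.0250/(π·0.169²) = 1.114 m/s
h_f = f(L/D)V²/(2g) = 0.02060·(879/0.169)·1.114²/(2·9.81) = 6.783 m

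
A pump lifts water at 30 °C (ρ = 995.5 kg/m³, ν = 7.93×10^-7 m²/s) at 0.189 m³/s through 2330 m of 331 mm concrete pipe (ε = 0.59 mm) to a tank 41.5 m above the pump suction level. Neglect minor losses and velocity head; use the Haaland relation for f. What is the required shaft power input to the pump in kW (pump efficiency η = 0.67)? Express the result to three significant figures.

P_shaft ≈ 224 kW

V = 4Q/(πD²) = 2.196 m/s; Re = 9.17×10^5; ε/D = 0.00178; f = 0.02296
h_f = f(L/D)V²/2g = 39.74 m
Total head H = z + h_f = 41.5 + 39.74 = 81.24 m
P_hyd = ρgQH = 995.5·9.81·0.189·81.24 = 149.9 kW
P_shaft = P_hyd/η = 149.9/0.67 = 223.8 kW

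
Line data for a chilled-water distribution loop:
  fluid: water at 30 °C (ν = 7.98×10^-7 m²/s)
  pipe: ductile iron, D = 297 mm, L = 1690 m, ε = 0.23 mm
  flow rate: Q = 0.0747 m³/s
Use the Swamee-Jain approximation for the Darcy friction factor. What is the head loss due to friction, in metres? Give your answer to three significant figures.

V = 4Q/(πD²) = 4·0.0747/(π·0.297²) = 1.078 m/s
Re = VD/ν = 1.078·0.297/7.98×10^-7 = 4.01×10^5 → turbulent
ε/D = 0.23/297 = 7.74×10^-4
Swamee-Jain: f = 0.01947
h_f = f(L/D)V²/(2g) = 0.01947·(1690/0.297)·1.078²/(2·9.81) = 6.567 m

h_f ≈ 6.57 m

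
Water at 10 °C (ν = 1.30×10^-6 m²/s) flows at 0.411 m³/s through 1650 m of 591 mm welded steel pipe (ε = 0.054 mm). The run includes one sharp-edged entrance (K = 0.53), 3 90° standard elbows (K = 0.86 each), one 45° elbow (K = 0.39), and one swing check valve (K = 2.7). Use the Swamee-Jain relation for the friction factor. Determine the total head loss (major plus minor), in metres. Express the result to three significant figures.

V = 4Q/(πD²) = 1.498 m/s; V²/2g = 0.1144 m
Re = 6.81×10^5, ε/D = 9.14×10^-5 → f = 0.01388 (Swamee-Jain)
Major: h_f = f(L/D)·V²/2g = 0.01388·2792·0.1144 = 4.433 m
Minor: ΣK = 6.20; h_m = ΣK·V²/2g = 0.7093 m
Total H_L = 4.433 + 0.7093 = 5.142 m

H_L ≈ 5.14 m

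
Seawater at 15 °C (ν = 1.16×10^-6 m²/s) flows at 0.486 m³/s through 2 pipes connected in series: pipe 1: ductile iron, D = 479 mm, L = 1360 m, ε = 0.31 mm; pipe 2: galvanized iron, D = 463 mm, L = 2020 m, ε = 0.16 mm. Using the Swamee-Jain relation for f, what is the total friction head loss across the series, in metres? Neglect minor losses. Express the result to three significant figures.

Pipe 1: V = 2.697 m/s, Re = 1.11×10^6, ε/D = 6.47×10^-4, f = 0.01818, h_1 = f(L/D)V²/2g = 19.13 m
Pipe 2: V = 2.887 m/s, Re = 1.15×10^6, ε/D = 3.46×10^-4, f = 0.01606, h_2 = f(L/D)V²/2g = 29.76 m
Series → Q common, losses add: H = Σh = 48.90 m

H ≈ 48.9 m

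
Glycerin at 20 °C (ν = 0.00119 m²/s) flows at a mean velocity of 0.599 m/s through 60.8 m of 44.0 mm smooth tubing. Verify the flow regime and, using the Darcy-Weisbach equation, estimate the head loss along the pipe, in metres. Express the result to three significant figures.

h_f ≈ 73.0 m

Re = VD/ν = 0.599·0.04400/0.00119 = 22.1 → laminar (Re < 2300)
f = 64/Re = 2.890
h_f = f(L/D)V²/(2g) = 2.890·(60.8/0.04400)·0.599²/(2·9.81) = 73.02 m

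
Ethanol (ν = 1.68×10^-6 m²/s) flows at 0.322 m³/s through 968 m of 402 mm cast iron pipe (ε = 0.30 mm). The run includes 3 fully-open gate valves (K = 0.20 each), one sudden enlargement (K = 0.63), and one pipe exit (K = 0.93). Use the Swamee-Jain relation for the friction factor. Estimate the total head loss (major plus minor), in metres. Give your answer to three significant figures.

H_L ≈ 15.7 m

V = 4Q/(πD²) = 2.537 m/s; V²/2g = 0.3280 m
Re = 6.07×10^5, ε/D = 7.46×10^-4 → f = 0.01903 (Swamee-Jain)
Major: h_f = f(L/D)·V²/2g = 0.01903·2408·0.3280 = 15.03 m
Minor: ΣK = 2.16; h_m = ΣK·V²/2g = 0.7086 m
Total H_L = 15.03 + 0.7086 = 15.74 m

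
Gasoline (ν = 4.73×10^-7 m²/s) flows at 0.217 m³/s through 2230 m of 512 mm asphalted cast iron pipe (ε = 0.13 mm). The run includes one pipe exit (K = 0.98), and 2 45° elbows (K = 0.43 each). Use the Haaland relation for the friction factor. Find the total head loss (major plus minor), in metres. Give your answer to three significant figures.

V = 4Q/(πD²) = 1.054 m/s; V²/2g = 0.05662 m
Re = 1.14×10^6, ε/D = 2.54×10^-4 → f = 0.01508 (Haaland)
Major: h_f = f(L/D)·V²/2g = 0.01508·4355·0.05662 = 3.720 m
Minor: ΣK = 1.84; h_m = ΣK·V²/2g = 0.1042 m
Total H_L = 3.720 + 0.1042 = 3.824 m

H_L ≈ 3.82 m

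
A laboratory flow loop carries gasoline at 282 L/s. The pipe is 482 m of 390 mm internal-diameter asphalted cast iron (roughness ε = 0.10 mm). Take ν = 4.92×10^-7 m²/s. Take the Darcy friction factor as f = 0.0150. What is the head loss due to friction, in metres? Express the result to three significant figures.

h_f ≈ 5.27 m

V = 4Q/(πD²) = 4·0.282/(π·0.390²) = 2.361 m/s
h_f = f(L/D)V²/(2g) = 0.01500·(482/0.390)·2.361²/(2·9.81) = 5.265 m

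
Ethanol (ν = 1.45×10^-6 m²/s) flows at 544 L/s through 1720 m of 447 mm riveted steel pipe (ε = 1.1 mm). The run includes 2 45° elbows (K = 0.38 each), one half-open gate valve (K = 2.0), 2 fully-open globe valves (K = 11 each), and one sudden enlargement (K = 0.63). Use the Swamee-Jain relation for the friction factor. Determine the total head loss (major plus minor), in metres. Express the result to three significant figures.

H_L ≈ 74.4 m

V = 4Q/(πD²) = 3.467 m/s; V²/2g = 0.6125 m
Re = 1.07×10^6, ε/D = 0.00246 → f = 0.02498 (Swamee-Jain)
Major: h_f = f(L/D)·V²/2g = 0.02498·3848·0.6125 = 58.88 m
Minor: ΣK = 25.4; h_m = ΣK·V²/2g = 15.55 m
Total H_L = 58.88 + 15.55 = 74.43 m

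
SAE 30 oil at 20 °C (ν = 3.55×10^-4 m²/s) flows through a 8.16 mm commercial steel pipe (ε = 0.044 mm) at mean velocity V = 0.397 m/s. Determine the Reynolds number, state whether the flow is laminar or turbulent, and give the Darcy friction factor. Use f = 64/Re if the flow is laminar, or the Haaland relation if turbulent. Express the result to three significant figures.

Re = VD/ν = 0.3970·0.00816/3.55×10^-4 = 9.13
Re < 2300 → laminar → f = 64/Re = 7.013

Re ≈ 9.13; laminar; f = 64/Re ≈ 7.01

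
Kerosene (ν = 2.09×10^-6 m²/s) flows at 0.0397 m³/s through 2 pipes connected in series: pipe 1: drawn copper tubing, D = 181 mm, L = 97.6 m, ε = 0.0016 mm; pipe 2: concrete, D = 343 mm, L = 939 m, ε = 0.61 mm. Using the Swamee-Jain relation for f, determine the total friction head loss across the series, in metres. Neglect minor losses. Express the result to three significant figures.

H ≈ 1.76 m

Pipe 1: V = 1.543 m/s, Re = 1.34×10^5, ε/D = 8.84×10^-6, f = 0.01689, h_1 = f(L/D)V²/2g = 1.105 m
Pipe 2: V = 0.4296 m/s, Re = 7.05×10^4, ε/D = 0.00178, f = 0.02540, h_2 = f(L/D)V²/2g = 0.6543 m
Series → Q common, losses add: H = Σh = 1.760 m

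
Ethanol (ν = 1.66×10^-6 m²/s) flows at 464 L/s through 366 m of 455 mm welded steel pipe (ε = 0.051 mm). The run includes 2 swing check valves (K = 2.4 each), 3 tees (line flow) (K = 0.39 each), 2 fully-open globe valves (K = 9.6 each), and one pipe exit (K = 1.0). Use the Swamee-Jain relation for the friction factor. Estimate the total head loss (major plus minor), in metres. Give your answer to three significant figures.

V = 4Q/(πD²) = 2.854 m/s; V²/2g = 0.4151 m
Re = 7.82×10^5, ε/D = 1.12×10^-4 → f = 0.01397 (Swamee-Jain)
Major: h_f = f(L/D)·V²/2g = 0.01397·804.4·0.4151 = 4.664 m
Minor: ΣK = 26.2; h_m = ΣK·V²/2g = 10.86 m
Total H_L = 4.664 + 10.86 = 15.53 m

H_L ≈ 15.5 m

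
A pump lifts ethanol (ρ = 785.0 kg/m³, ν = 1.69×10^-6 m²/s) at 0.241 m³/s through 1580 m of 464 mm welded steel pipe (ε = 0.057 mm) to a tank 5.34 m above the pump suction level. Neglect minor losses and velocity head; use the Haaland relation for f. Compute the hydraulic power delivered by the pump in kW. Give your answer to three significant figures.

P_hyd ≈ 19.7 kW

V = 4Q/(πD²) = 1.425 m/s; Re = 3.91×10^5; ε/D = 1.23×10^-4; f = 0.01492
h_f = f(L/D)V²/2g = 5.261 m
Total head H = z + h_f = 5.34 + 5.261 = 10.60 m
P_hyd = ρgQH = 785.0·9.81·0.241·10.60 = 19.67 kW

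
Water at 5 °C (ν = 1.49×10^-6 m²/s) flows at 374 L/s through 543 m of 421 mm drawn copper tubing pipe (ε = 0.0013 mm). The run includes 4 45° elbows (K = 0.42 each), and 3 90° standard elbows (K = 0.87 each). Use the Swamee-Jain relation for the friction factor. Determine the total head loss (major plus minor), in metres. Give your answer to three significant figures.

H_L ≈ 7.38 m

V = 4Q/(πD²) = 2.687 m/s; V²/2g = 0.3679 m
Re = 7.59×10^5, ε/D = 3.09×10^-6 → f = 0.01223 (Swamee-Jain)
Major: h_f = f(L/D)·V²/2g = 0.01223·1290·0.3679 = 5.804 m
Minor: ΣK = 4.29; h_m = ΣK·V²/2g = 1.578 m
Total H_L = 5.804 + 1.578 = 7.382 m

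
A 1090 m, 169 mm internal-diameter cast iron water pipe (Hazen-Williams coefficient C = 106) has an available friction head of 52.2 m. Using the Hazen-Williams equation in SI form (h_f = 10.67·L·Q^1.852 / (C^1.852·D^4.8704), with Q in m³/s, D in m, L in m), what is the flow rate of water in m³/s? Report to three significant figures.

Q ≈ 0.0533 m³/s

Rearranging: Q = [h_f·C^1.852·D^4.8704 / (10.67·L)]^(1/1.852)
Q = [52.2·106^1.852·0.169^4.8704 / (10.67·1090)]^0.540 = 0.05334 m³/s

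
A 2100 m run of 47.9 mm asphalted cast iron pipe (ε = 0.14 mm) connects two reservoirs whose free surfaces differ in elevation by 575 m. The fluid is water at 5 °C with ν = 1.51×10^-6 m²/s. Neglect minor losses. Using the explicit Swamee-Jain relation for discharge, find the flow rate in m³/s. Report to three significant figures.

Swamee-Jain (Type II): Q = -0.965·√(gD⁵h_f/L)·ln[ε/(3.7D) + √(3.17ν²L/(gD³h_f))]
√(gD⁵h_f/L) = √(9.81·0.0479⁵·575/2100) = 8.230×10^-4
ε/(3.7D) = 7.90×10^-4; √(3.17ν²L/(gD³h_f)) = 1.56×10^-4
Q = -0.965·8.230×10^-4·ln(9.464×10^-4) = 0.005530 m³/s
Check: V = 3.07 m/s, Re = 9.73×10^4, f = 0.02758, h_f = 580 m ≈ 575 m ✓

Q ≈ 0.00553 m³/s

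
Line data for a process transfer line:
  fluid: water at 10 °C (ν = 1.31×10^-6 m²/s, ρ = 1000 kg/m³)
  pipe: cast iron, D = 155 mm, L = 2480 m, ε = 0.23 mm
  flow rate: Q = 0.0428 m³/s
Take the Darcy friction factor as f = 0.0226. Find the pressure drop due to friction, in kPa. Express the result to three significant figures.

Δp ≈ 930 kPa

V = 4Q/(πD²) = 4·0.0428/(π·0.155²) = 2.268 m/s
h_f = f(L/D)V²/(2g) = 0.02260·(2480/0.155)·2.268²/(2·9.81) = 94.82 m
Δp = ρg·h_f = 1000·9.81·94.82 = 930.2 kPa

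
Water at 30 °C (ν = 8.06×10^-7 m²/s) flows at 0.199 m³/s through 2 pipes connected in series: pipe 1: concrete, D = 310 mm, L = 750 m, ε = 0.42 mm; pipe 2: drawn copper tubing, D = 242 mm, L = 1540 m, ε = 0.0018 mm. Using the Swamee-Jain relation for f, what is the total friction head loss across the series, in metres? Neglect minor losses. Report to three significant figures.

Pipe 1: V = 2.637 m/s, Re = 1.01×10^6, ε/D = 0.00135, f = 0.02150, h_1 = f(L/D)V²/2g = 18.43 m
Pipe 2: V = 4.326 m/s, Re = 1.30×10^6, ε/D = 7.44×10^-6, f = 0.01133, h_2 = f(L/D)V²/2g = 68.78 m
Series → Q common, losses add: H = Σh = 87.21 m

H ≈ 87.2 m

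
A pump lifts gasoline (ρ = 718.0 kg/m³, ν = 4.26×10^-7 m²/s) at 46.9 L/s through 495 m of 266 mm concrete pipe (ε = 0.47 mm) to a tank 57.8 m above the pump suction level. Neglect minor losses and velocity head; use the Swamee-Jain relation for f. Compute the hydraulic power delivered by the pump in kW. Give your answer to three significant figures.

P_hyd ≈ 19.6 kW

V = 4Q/(πD²) = 0.8440 m/s; Re = 5.27×10^5; ε/D = 0.00177; f = 0.02316
h_f = f(L/D)V²/2g = 1.565 m
Total head H = z + h_f = 57.8 + 1.565 = 59.36 m
P_hyd = ρgQH = 718.0·9.81·0.0469·59.36 = 19.61 kW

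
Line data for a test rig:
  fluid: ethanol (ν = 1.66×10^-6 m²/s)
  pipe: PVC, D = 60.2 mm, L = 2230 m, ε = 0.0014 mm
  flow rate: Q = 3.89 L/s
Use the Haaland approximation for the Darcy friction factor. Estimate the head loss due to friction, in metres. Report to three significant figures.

h_f ≈ 73.4 m

V = 4Q/(πD²) = 4·0.00389/(π·0.0602²) = 1.367 m/s
Re = VD/ν = 1.367·0.0602/1.66×10^-6 = 4.96×10^4 → turbulent
ε/D = 0.0014/60.2 = 2.33×10^-5
Haaland: f = 0.02081
h_f = f(L/D)V²/(2g) = 0.02081·(2230/0.0602)·1.367²/(2·9.81) = 73.39 m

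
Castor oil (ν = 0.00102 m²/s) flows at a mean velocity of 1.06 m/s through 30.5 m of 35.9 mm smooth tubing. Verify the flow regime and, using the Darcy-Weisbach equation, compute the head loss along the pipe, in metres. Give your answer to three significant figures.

Re = VD/ν = 1.06·0.03590/0.00102 = 37.3 → laminar (Re < 2300)
f = 64/Re = 1.715
h_f = f(L/D)V²/(2g) = 1.715·(30.5/0.03590)·1.06²/(2·9.81) = 83.46 m

h_f ≈ 83.5 m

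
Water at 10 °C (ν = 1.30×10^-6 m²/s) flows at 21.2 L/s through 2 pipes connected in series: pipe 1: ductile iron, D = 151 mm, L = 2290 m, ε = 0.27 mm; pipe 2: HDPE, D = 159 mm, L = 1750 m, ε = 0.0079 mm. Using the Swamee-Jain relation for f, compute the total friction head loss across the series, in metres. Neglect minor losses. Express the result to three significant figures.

H ≈ 37.4 m

Pipe 1: V = 1.184 m/s, Re = 1.38×10^5, ε/D = 0.00179, f = 0.02429, h_1 = f(L/D)V²/2g = 26.32 m
Pipe 2: V = 1.068 m/s, Re = 1.31×10^5, ε/D = 4.97×10^-5, f = 0.01726, h_2 = f(L/D)V²/2g = 11.03 m
Series → Q common, losses add: H = Σh = 37.35 m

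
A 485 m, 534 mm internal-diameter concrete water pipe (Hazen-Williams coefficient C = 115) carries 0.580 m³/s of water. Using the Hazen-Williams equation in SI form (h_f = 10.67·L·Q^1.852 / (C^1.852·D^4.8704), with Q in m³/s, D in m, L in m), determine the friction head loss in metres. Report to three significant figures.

h_f ≈ 6.11 m

h_f = 10.67·485·0.580^1.852 / (115^1.852·0.534^4.8704) = 6.114 m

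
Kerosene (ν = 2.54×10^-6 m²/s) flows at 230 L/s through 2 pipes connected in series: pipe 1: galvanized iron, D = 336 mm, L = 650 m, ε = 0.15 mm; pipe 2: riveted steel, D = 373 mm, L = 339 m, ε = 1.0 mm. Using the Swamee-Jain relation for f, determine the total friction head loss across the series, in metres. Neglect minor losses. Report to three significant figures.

Pipe 1: V = 2.594 m/s, Re = 3.43×10^5, ε/D = 4.46×10^-4, f = 0.01784, h_1 = f(L/D)V²/2g = 11.84 m
Pipe 2: V = 2.105 m/s, Re = 3.09×10^5, ε/D = 0.00268, f = 0.02598, h_2 = f(L/D)V²/2g = 5.331 m
Series → Q common, losses add: H = Σh = 17.17 m

H ≈ 17.2 m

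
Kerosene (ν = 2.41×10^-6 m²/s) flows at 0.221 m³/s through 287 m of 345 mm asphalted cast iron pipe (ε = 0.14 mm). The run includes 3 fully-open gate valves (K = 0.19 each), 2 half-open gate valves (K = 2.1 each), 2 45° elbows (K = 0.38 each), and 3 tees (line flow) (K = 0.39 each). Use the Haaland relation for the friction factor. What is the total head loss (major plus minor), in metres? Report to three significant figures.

H_L ≈ 6.02 m

V = 4Q/(πD²) = 2.364 m/s; V²/2g = 0.2849 m
Re = 3.38×10^5, ε/D = 4.06×10^-4 → f = 0.01735 (Haaland)
Major: h_f = f(L/D)·V²/2g = 0.01735·831.9·0.2849 = 4.112 m
Minor: ΣK = 6.70; h_m = ΣK·V²/2g = 1.909 m
Total H_L = 4.112 + 1.909 = 6.021 m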